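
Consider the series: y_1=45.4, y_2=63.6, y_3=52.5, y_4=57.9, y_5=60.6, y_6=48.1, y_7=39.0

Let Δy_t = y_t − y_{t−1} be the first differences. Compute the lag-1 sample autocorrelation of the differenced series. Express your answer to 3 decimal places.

First differences Δy: 18.2, -11.1, 5.4, 2.7, -12.5, -9.1
Mean of differences = -1.0667
Numerator Σ(Δy_t−Δȳ)(Δy_{t+1}−Δȳ) = -185.0511
Denominator Σ(Δy_t−Δȳ)² = 723.1333
r_1(Δy) = -185.0511 / 723.1333 = -0.256

-0.256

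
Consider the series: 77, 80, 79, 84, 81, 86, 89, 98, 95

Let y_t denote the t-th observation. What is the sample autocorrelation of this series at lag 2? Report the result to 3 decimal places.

Mean ȳ = (77 + 80 + 79 + 84 + 81 + 86 + 89 + 98 + 95)/9 = 85.4444
Σ(y_t−ȳ)(y_{t+2}−ȳ) = (54.4198) + (7.8642) + (28.6420) + (-0.8025) + (-15.8025) + (6.9753) + (33.9753) = 115.2716
Denominator Σ(y_t−ȳ)² = 426.2222
r_2 = 115.2716 / 426.2222 = 0.270

0.270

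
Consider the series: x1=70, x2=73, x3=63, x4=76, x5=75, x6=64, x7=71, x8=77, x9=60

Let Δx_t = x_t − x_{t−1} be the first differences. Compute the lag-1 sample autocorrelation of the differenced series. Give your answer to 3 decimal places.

-0.388

First differences Δx: 3, -10, 13, -1, -11, 7, 6, -17
Mean of differences = -1.2500
Numerator Σ(Δx_t−Δx̄)(Δx_{t+1}−Δx̄) = -295.5625
Denominator Σ(Δx_t−Δx̄)² = 761.5000
r_1(Δx) = -295.5625 / 761.5000 = -0.388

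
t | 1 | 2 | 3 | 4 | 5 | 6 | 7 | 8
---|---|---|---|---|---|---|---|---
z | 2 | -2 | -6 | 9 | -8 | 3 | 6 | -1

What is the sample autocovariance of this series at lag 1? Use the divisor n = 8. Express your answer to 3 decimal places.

Mean z̄ = (2 − 2 − 6 + 9 − 8 + 3 + 6 − 1)/8 = 0.3750
Deviations: 1.6250, -2.3750, -6.3750, 8.6250, -8.3750, 2.6250, 5.6250, -1.3750
Σ_{t=1}^{7}(z_t−z̄)(z_{t+1}−z̄) = -130.8906
γ_1 = -130.8906 / 8 = -16.361

-16.361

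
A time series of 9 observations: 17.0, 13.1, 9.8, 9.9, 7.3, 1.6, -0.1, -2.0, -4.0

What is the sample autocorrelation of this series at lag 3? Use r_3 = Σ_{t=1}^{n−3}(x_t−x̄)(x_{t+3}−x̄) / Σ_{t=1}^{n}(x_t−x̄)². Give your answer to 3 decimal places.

Mean x̄ = (17.0 + 13.1 + 9.8 + 9.9 + 7.3 + 1.6 − 0.1 − 2.0 − 4.0)/9 = 5.8444
Numerator Σ_{t=1}^{6}(x_t−x̄)(x_{t+3}−x̄) = 45.2719
Denominator Σ(x_t−x̄)² = 423.1022
r_3 = 45.2719 / 423.1022 = 0.107

0.107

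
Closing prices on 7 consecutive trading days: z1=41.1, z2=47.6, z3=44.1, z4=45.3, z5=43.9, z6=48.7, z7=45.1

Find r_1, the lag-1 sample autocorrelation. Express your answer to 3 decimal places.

-0.460

Mean z̄ = (41.1 + 47.6 + 44.1 + 45.3 + 43.9 + 48.7 + 45.1)/7 = 45.1143
Deviations from mean: -4.0143, 2.4857, -1.0143, 0.1857, -1.2143, 3.5857, -0.0143
Numerator Σ_{t=1}^{6}(z_t−z̄)(z_{t+1}−z̄) = -17.3188
Denominator Σ(z_t−z̄)² = 37.6886
r_1 = -17.3188 / 37.6886 = -0.460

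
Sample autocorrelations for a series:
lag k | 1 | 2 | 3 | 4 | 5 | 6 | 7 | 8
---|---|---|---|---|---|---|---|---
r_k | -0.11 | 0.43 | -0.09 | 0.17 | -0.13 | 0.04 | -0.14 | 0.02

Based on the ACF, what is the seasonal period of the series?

The largest autocorrelation is r_2 = 0.43, with a weaker echo at lag 4 (0.17); the remaining lags stay at or below 0.04.
The dominant spike at lag 2 indicates a seasonal period of 2.

2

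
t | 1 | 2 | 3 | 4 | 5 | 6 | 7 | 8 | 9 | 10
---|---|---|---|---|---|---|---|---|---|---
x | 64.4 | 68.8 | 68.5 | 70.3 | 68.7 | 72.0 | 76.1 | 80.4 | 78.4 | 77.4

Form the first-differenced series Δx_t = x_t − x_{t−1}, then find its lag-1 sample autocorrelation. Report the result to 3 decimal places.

-0.025

First differences Δx: 4.4, -0.3, 1.8, -1.6, 3.3, 4.1, 4.3, -2.0, -1.0
Mean of differences = 1.4444
Numerator Σ(Δx_t−Δx̄)(Δx_{t+1}−Δx̄) = -1.4131
Denominator Σ(Δx_t−Δx̄)² = 57.6622
r_1(Δx) = -1.4131 / 57.6622 = -0.025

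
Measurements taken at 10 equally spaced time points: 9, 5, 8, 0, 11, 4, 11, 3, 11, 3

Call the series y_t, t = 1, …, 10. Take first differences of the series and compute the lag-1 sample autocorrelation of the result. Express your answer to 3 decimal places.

-0.868

First differences Δy: -4, 3, -8, 11, -7, 7, -8, 8, -8
Mean of differences = -0.6667
Numerator Σ(Δy_t−Δȳ)(Δy_{t+1}−Δȳ) = -430.4444
Denominator Σ(Δy_t−Δȳ)² = 496.0000
r_1(Δy) = -430.4444 / 496.0000 = -0.868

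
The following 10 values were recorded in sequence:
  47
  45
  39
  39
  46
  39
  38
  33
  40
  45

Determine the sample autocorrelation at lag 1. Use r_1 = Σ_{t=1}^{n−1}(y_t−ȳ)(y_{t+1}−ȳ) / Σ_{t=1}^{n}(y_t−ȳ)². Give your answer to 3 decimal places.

0.195

Mean ȳ = (47 + 45 + 39 + 39 + 46 + 39 + 38 + 33 + 40 + 45)/10 = 41.1000
Numerator Σ_{t=1}^{9}(y_t−ȳ)(y_{t+1}−ȳ) = 34.8900
Denominator Σ(y_t−ȳ)² = 178.9000
r_1 = 34.8900 / 178.9000 = 0.195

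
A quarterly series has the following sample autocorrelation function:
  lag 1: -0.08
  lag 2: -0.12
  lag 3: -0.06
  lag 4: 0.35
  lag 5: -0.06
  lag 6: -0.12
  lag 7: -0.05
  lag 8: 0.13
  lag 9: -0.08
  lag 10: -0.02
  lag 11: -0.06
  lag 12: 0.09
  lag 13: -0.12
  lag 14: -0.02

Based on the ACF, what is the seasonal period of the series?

The largest autocorrelation is r_4 = 0.35; the remaining lags stay at or below 0.13.
The dominant spike at lag 4 indicates a seasonal period of 4.

4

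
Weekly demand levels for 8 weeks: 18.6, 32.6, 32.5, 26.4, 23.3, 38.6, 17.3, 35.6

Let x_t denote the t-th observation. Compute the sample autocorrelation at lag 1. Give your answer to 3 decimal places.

-0.609

Mean x̄ = (18.6 + 32.6 + 32.5 + 26.4 + 23.3 + 38.6 + 17.3 + 35.6)/8 = 28.1125
Deviations from mean: -9.5125, 4.4875, 4.3875, -1.7125, -4.8125, 10.4875, -10.8125, 7.4875
Numerator Σ_{t=1}^{7}(x_t−x̄)(x_{t+1}−x̄) = -267.0964
Denominator Σ(x_t−x̄)² = 438.9288
r_1 = -267.0964 / 438.9288 = -0.609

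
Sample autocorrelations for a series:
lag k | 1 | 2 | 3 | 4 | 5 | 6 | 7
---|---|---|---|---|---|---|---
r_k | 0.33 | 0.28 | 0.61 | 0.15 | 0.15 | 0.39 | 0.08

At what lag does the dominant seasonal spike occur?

The largest autocorrelation is r_3 = 0.61, with a weaker echo at lag 6 (0.39); the remaining lags stay at or below 0.33. The elevated value at lag 1 (0.33), dropping to 0.28 at lag 2, reflects decaying short-term dependence rather than seasonality.
The dominant spike at lag 3 indicates a seasonal period of 3.

3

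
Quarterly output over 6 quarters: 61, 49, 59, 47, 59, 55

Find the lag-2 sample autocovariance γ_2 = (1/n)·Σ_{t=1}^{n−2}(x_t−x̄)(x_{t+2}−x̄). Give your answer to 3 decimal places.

Mean x̄ = (61 + 49 + 59 + 47 + 59 + 55)/6 = 55.0000
Σ_{t=1}^{4}(x_t−x̄)(x_{t+2}−x̄) = 88.0000
γ_2 = 88.0000 / 6 = 14.667

14.667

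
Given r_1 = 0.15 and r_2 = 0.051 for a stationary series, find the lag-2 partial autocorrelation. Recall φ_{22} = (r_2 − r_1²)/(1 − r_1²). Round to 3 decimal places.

φ_{22} = (r_2 − r_1²) / (1 − r_1²)
r_1² = (0.15)² = 0.0225
Numerator = 0.051 − 0.0225 = 0.0285; denominator = 1 − 0.0225 = 0.9775
φ_{22} = 0.0285 / 0.9775 = 0.029

0.029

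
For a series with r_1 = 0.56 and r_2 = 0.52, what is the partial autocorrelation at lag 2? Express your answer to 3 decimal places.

φ_{22} = (r_2 − r_1²) / (1 − r_1²)
r_1² = (0.56)² = 0.3136
Numerator = 0.52 − 0.3136 = 0.2064; denominator = 1 − 0.3136 = 0.6864
φ_{22} = 0.2064 / 0.6864 = 0.301

0.301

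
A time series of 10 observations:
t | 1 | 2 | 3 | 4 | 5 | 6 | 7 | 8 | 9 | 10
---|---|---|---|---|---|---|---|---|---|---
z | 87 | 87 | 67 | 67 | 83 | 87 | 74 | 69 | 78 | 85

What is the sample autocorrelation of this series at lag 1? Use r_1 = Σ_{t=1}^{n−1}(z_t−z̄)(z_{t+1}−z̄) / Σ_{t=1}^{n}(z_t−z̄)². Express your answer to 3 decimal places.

0.149

Mean z̄ = (87 + 87 + 67 + 67 + 83 + 87 + 74 + 69 + 78 + 85)/10 = 78.4000
Numerator Σ_{t=1}^{9}(z_t−z̄)(z_{t+1}−z̄) = 97.6400
Denominator Σ(z_t−z̄)² = 654.4000
r_1 = 97.6400 / 654.4000 = 0.149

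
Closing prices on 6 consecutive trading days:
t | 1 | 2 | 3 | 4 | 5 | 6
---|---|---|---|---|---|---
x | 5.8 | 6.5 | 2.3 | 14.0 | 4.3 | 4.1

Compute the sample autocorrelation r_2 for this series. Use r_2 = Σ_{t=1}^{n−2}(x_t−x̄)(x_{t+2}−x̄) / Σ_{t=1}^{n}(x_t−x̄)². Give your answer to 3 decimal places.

-0.059

Mean x̄ = (5.8 + 6.5 + 2.3 + 14.0 + 4.3 + 4.1)/6 = 6.1667
Deviations from mean: -0.3667, 0.3333, -3.8667, 7.8333, -1.8667, -2.0667
Σ(x_t−x̄)(x_{t+2}−x̄) = (1.4178) + (2.6111) + (7.2178) + (-16.1889) = -4.9422
Denominator Σ(x_t−x̄)² = 84.3133
r_2 = -4.9422 / 84.3133 = -0.059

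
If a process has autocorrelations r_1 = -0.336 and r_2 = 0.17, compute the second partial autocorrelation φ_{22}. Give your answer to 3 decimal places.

φ_{22} = (r_2 − r_1²) / (1 − r_1²)
r_1² = (-0.336)² = 0.112896
Numerator = 0.17 − 0.1129 = 0.0571; denominator = 1 − 0.1129 = 0.8871
φ_{22} = 0.0571 / 0.8871 = 0.064

0.064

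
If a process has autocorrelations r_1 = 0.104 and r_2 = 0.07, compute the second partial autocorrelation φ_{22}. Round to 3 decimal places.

φ_{22} = (r_2 − r_1²) / (1 − r_1²)
r_1² = (0.104)² = 0.010816
Numerator = 0.07 − 0.0108 = 0.0592; denominator = 1 − 0.0108 = 0.9892
φ_{22} = 0.0592 / 0.9892 = 0.060

0.060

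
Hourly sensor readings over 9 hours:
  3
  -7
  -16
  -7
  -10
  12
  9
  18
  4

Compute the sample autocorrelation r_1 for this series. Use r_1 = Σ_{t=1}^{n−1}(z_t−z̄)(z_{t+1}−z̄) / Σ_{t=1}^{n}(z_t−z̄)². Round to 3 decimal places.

Mean z̄ = (3 − 7 − 16 − 7 − 10 + 12 + 9 + 18 + 4)/9 = 0.6667
Numerator Σ_{t=1}^{8}(z_t−z̄)(z_{t+1}−z̄) = 495.2222
Denominator Σ(z_t−z̄)² = 1024.0000
r_1 = 495.2222 / 1024.0000 = 0.484

0.484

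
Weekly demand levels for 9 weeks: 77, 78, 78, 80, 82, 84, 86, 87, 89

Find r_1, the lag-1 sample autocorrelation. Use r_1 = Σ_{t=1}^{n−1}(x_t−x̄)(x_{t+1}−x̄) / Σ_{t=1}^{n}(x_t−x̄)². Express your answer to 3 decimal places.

0.692

Mean x̄ = (77 + 78 + 78 + 80 + 82 + 84 + 86 + 87 + 89)/9 = 82.3333
Numerator Σ_{t=1}^{8}(x_t−x̄)(x_{t+1}−x̄) = 106.5556
Denominator Σ(x_t−x̄)² = 154.0000
r_1 = 106.5556 / 154.0000 = 0.692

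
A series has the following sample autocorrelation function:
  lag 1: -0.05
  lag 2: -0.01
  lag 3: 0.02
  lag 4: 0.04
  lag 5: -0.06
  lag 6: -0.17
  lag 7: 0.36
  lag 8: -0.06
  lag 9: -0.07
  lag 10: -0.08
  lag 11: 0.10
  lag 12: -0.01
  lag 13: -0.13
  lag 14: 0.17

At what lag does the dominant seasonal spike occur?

The largest autocorrelation is r_7 = 0.36, with a weaker echo at lag 14 (0.17); the remaining lags stay at or below 0.10.
The dominant spike at lag 7 indicates a seasonal period of 7.

7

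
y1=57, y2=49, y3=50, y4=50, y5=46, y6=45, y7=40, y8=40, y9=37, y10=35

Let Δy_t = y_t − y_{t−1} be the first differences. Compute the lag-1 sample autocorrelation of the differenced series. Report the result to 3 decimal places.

-0.427

First differences Δy: -8, 1, 0, -4, -1, -5, 0, -3, -2
Mean of differences = -2.4444
Numerator Σ(Δy_t−Δȳ)(Δy_{t+1}−Δȳ) = -28.3086
Denominator Σ(Δy_t−Δȳ)² = 66.2222
r_1(Δy) = -28.3086 / 66.2222 = -0.427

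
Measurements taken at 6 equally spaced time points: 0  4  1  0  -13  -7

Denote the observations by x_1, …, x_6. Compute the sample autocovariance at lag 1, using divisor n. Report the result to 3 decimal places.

11.458

Mean x̄ = (0 + 4 + 1 + 0 − 13 − 7)/6 = -2.5000
Σ_{t=1}^{5}(x_t−x̄)(x_{t+1}−x̄) = 68.7500
γ_1 = 68.7500 / 6 = 11.458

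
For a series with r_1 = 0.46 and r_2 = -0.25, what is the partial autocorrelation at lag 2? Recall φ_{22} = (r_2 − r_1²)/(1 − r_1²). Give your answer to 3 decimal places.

-0.585

φ_{22} = (r_2 − r_1²) / (1 − r_1²)
r_1² = (0.46)² = 0.2116
Numerator = -0.25 − 0.2116 = -0.4616; denominator = 1 − 0.2116 = 0.7884
φ_{22} = -0.4616 / 0.7884 = -0.585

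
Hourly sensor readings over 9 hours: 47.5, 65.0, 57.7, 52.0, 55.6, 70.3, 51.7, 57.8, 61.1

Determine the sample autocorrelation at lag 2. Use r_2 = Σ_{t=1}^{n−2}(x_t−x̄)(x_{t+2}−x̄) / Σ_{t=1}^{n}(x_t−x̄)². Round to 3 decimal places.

Mean x̄ = (47.5 + 65.0 + 57.7 + 52.0 + 55.6 + 70.3 + 51.7 + 57.8 + 61.1)/9 = 57.6333
Σ(x_t−x̄)(x_{t+2}−x̄) = (-0.6756) + (-41.4989) + (-0.1356) + (-71.3556) + (12.0644) + (2.1111) + (-20.5689) = -120.0589
Denominator Σ(x_t−x̄)² = 400.5200
r_2 = -120.0589 / 400.5200 = -0.300

-0.300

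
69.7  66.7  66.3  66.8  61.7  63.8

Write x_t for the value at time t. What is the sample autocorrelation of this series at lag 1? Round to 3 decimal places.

Mean x̄ = (69.7 + 66.7 + 66.3 + 66.8 + 61.7 + 63.8)/6 = 65.8333
Numerator Σ_{t=1}^{5}(x_t−x̄)(x_{t+1}−x̄) = 8.6156
Denominator Σ(x_t−x̄)² = 38.0733
r_1 = 8.6156 / 38.0733 = 0.226

0.226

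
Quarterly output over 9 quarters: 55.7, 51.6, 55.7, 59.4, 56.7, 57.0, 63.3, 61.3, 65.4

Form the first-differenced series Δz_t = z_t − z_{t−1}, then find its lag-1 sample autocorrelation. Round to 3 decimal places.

First differences Δz: -4.1, 4.1, 3.7, -2.7, 0.3, 6.3, -2.0, 4.1
Mean of differences = 1.2125
Numerator Σ(Δz_t−Δz̄)(Δz_{t+1}−Δz̄) = -44.5814
Denominator Σ(Δz_t−Δz̄)² = 103.4288
r_1(Δz) = -44.5814 / 103.4288 = -0.431

-0.431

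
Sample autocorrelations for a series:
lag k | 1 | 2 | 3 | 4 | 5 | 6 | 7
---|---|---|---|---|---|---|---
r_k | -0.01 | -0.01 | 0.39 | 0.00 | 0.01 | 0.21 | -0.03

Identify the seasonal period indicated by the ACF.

3

The largest autocorrelation is r_3 = 0.39, with a weaker echo at lag 6 (0.21); the remaining lags stay at or below 0.01.
The dominant spike at lag 3 indicates a seasonal period of 3.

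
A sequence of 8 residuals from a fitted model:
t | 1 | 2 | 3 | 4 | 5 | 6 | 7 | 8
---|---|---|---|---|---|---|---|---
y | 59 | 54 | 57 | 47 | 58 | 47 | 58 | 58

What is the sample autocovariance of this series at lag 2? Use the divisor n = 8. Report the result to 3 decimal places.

8.516

Mean ȳ = (59 + 54 + 57 + 47 + 58 + 47 + 58 + 58)/8 = 54.7500
Σ_{t=1}^{6}(y_t−ȳ)(y_{t+2}−ȳ) = 68.1250
γ_2 = 68.1250 / 8 = 8.516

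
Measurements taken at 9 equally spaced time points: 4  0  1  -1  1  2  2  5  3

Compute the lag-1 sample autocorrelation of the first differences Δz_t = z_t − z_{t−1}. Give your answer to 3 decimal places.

First differences Δz: -4, 1, -2, 2, 1, 0, 3, -2
Mean of differences = -0.1250
Numerator Σ(Δz_t−Δz̄)(Δz_{t+1}−Δz̄) = -13.3906
Denominator Σ(Δz_t−Δz̄)² = 38.8750
r_1(Δz) = -13.3906 / 38.8750 = -0.344

-0.344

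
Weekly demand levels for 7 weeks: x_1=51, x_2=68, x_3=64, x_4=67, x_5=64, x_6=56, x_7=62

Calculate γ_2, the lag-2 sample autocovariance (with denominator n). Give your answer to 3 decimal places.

Mean x̄ = (51 + 68 + 64 + 67 + 64 + 56 + 62)/7 = 61.7143
Σ_{t=1}^{5}(x_t−x̄)(x_{t+2}−x̄) = -15.5918
γ_2 = -15.5918 / 7 = -2.227

-2.227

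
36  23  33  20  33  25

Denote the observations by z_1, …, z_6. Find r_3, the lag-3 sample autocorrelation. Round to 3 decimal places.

-0.494

Mean z̄ = (36 + 23 + 33 + 20 + 33 + 25)/6 = 28.3333
Deviations from mean: 7.6667, -5.3333, 4.6667, -8.3333, 4.6667, -3.3333
Numerator Σ_{t=1}^{3}(z_t−z̄)(z_{t+3}−z̄) = -104.3333
Denominator Σ(z_t−z̄)² = 211.3333
r_3 = -104.3333 / 211.3333 = -0.494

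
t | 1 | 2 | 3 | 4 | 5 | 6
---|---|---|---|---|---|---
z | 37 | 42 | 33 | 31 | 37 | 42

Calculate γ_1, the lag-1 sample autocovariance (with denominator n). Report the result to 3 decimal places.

Mean z̄ = (37 + 42 + 33 + 31 + 37 + 42)/6 = 37.0000
Σ_{t=1}^{5}(z_t−z̄)(z_{t+1}−z̄) = 4.0000
γ_1 = 4.0000 / 6 = 0.667

0.667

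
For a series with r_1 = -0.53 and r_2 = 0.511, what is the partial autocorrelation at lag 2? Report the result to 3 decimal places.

φ_{22} = (r_2 − r_1²) / (1 − r_1²)
r_1² = (-0.53)² = 0.2809
Numerator = 0.511 − 0.2809 = 0.2301; denominator = 1 − 0.2809 = 0.7191
φ_{22} = 0.2301 / 0.7191 = 0.320

0.320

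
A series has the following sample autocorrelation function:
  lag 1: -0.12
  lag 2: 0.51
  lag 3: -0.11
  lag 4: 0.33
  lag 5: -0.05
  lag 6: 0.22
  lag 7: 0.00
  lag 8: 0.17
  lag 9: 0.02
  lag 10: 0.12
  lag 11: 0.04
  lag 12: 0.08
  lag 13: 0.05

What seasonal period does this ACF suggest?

2

The largest autocorrelation is r_2 = 0.51, with weaker echoes at lags 4 (0.33), 6 (0.22) and 8 (0.17); the remaining lags stay at or below 0.12.
The dominant spike at lag 2 indicates a seasonal period of 2.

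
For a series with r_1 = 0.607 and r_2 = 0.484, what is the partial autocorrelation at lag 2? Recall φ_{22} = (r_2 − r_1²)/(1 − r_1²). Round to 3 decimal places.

0.183

φ_{22} = (r_2 − r_1²) / (1 − r_1²)
r_1² = (0.607)² = 0.368449
Numerator = 0.484 − 0.3684 = 0.1156; denominator = 1 − 0.3684 = 0.6316
φ_{22} = 0.1156 / 0.6316 = 0.183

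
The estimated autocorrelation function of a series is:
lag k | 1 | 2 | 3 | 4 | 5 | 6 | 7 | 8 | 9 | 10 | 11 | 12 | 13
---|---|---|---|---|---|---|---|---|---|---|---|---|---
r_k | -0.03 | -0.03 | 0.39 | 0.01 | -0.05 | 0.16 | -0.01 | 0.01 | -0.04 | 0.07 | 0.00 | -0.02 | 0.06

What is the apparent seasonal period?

The largest autocorrelation is r_3 = 0.39, with a weaker echo at lag 6 (0.16); the remaining lags stay at or below 0.07.
The dominant spike at lag 3 indicates a seasonal period of 3.

3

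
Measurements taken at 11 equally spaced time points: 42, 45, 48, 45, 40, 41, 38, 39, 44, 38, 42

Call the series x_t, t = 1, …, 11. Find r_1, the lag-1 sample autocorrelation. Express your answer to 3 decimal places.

0.327

Mean x̄ = (42 + 45 + 48 + 45 + 40 + 41 + 38 + 39 + 44 + 38 + 42)/11 = 42.0000
Numerator Σ_{t=1}^{10}(x_t−x̄)(x_{t+1}−x̄) = 34.0000
Denominator Σ(x_t−x̄)² = 104.0000
r_1 = 34.0000 / 104.0000 = 0.327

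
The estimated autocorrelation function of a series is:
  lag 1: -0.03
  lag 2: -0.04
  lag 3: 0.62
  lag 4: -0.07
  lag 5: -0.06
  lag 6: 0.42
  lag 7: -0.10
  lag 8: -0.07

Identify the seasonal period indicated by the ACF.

3

The largest autocorrelation is r_3 = 0.62, with a weaker echo at lag 6 (0.42); the remaining lags stay at or below -0.03.
The dominant spike at lag 3 indicates a seasonal period of 3.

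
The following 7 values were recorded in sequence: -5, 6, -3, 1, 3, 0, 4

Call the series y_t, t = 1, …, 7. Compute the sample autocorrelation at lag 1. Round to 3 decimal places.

-0.602

Mean ȳ = (-5 + 6 − 3 + 1 + 3 + 0 + 4)/7 = 0.8571
Deviations from mean: -5.8571, 5.1429, -3.8571, 0.1429, 2.1429, -0.8571, 3.1429
Σ(y_t−ȳ)(y_{t+1}−ȳ) = (-30.1224) + (-19.8367) + (-0.5510) + (0.3061) + (-1.8367) + (-2.6939) = -54.7347
Denominator Σ(y_t−ȳ)² = 90.8571
r_1 = -54.7347 / 90.8571 = -0.602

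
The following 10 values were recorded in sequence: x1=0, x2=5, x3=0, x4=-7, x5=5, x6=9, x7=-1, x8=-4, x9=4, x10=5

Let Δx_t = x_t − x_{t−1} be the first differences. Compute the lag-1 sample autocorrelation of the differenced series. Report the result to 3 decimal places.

First differences Δx: 5, -5, -7, 12, 4, -10, -3, 8, 1
Mean of differences = 0.5556
Numerator Σ(Δx_t−Δx̄)(Δx_{t+1}−Δx̄) = -51.7531
Denominator Σ(Δx_t−Δx̄)² = 430.2222
r_1(Δx) = -51.7531 / 430.2222 = -0.120

-0.120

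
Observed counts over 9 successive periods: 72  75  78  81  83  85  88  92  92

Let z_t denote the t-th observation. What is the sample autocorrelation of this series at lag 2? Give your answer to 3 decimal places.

0.321

Mean z̄ = (72 + 75 + 78 + 81 + 83 + 85 + 88 + 92 + 92)/9 = 82.8889
Σ(z_t−z̄)(z_{t+2}−z̄) = (53.2346) + (14.9012) + (-0.5432) + (-3.9877) + (0.5679) + (19.2346) + (46.5679) = 129.9753
Denominator Σ(z_t−z̄)² = 404.8889
r_2 = 129.9753 / 404.8889 = 0.321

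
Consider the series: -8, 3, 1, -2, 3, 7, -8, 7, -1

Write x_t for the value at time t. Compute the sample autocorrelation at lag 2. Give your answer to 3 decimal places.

0.031

Mean x̄ = (-8 + 3 + 1 − 2 + 3 + 7 − 8 + 7 − 1)/9 = 0.2222
Numerator Σ_{t=1}^{7}(x_t−x̄)(x_{t+2}−x̄) = 7.6790
Denominator Σ(x_t−x̄)² = 249.5556
r_2 = 7.6790 / 249.5556 = 0.031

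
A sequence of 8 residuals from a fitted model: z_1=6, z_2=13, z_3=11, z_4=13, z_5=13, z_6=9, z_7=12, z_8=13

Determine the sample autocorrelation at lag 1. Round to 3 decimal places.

-0.249

Mean z̄ = (6 + 13 + 11 + 13 + 13 + 9 + 12 + 13)/8 = 11.2500
Deviations from mean: -5.2500, 1.7500, -0.2500, 1.7500, 1.7500, -2.2500, 0.7500, 1.7500
Σ(z_t−z̄)(z_{t+1}−z̄) = (-9.1875) + (-0.4375) + (-0.4375) + (3.0625) + (-3.9375) + (-1.6875) + (1.3125) = -11.3125
Denominator Σ(z_t−z̄)² = 45.5000
r_1 = -11.3125 / 45.5000 = -0.249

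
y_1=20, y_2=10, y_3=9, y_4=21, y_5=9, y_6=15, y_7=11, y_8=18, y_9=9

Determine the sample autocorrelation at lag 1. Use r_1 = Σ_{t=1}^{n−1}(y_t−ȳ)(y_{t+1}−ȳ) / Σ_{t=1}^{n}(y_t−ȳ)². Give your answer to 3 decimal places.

Mean ȳ = (20 + 10 + 9 + 21 + 9 + 15 + 11 + 18 + 9)/9 = 13.5556
Numerator Σ_{t=1}^{8}(y_t−ȳ)(y_{t+1}−ȳ) = -116.4198
Denominator Σ(y_t−ȳ)² = 200.2222
r_1 = -116.4198 / 200.2222 = -0.581

-0.581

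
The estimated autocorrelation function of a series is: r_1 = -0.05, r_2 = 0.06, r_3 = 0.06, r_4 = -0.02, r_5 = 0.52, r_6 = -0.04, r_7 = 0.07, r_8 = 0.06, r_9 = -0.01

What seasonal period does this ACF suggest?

5

The largest autocorrelation is r_5 = 0.52; the remaining lags stay at or below 0.07.
The dominant spike at lag 5 indicates a seasonal period of 5.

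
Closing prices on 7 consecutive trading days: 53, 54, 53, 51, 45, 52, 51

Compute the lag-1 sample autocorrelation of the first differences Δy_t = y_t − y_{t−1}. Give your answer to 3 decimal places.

First differences Δy: 1, -1, -2, -6, 7, -1
Mean of differences = -0.3333
Numerator Σ(Δy_t−Δȳ)(Δy_{t+1}−Δȳ) = -36.7778
Denominator Σ(Δy_t−Δȳ)² = 91.3333
r_1(Δy) = -36.7778 / 91.3333 = -0.403

-0.403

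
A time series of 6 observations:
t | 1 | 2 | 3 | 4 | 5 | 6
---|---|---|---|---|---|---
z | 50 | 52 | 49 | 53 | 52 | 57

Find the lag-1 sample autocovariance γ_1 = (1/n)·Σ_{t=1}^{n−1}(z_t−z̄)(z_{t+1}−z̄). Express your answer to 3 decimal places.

-0.449

Mean z̄ = (50 + 52 + 49 + 53 + 52 + 57)/6 = 52.1667
Σ_{t=1}^{5}(z_t−z̄)(z_{t+1}−z̄) = -2.6944
γ_1 = -2.6944 / 6 = -0.449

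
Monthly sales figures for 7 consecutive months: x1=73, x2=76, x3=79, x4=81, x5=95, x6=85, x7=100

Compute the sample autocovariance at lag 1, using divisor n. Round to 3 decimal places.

19.650

Mean x̄ = (73 + 76 + 79 + 81 + 95 + 85 + 100)/7 = 84.1429
Σ_{t=1}^{6}(x_t−x̄)(x_{t+1}−x̄) = 137.5510
γ_1 = 137.5510 / 7 = 19.650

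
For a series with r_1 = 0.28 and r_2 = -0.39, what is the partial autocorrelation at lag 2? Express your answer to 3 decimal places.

-0.508

φ_{22} = (r_2 − r_1²) / (1 − r_1²)
r_1² = (0.28)² = 0.0784
Numerator = -0.39 − 0.0784 = -0.4684; denominator = 1 − 0.0784 = 0.9216
φ_{22} = -0.4684 / 0.9216 = -0.508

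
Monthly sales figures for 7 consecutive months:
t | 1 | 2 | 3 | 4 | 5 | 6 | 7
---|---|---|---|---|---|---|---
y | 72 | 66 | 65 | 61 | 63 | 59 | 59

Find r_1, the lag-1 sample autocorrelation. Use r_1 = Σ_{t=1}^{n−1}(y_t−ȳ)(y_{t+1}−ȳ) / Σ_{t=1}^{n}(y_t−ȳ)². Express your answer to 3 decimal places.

Mean ȳ = (72 + 66 + 65 + 61 + 63 + 59 + 59)/7 = 63.5714
Deviations from mean: 8.4286, 2.4286, 1.4286, -2.5714, -0.5714, -4.5714, -4.5714
Σ(y_t−ȳ)(y_{t+1}−ȳ) = (20.4694) + (3.4694) + (-3.6735) + (1.4694) + (2.6122) + (20.8980) = 45.2449
Denominator Σ(y_t−ȳ)² = 127.7143
r_1 = 45.2449 / 127.7143 = 0.354

0.354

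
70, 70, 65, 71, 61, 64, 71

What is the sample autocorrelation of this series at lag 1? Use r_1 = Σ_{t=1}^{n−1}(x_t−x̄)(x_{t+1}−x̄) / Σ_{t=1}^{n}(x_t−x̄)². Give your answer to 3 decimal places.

Mean x̄ = (70 + 70 + 65 + 71 + 61 + 64 + 71)/7 = 67.4286
Deviations from mean: 2.5714, 2.5714, -2.4286, 3.5714, -6.4286, -3.4286, 3.5714
Numerator Σ_{t=1}^{6}(x_t−x̄)(x_{t+1}−x̄) = -21.4694
Denominator Σ(x_t−x̄)² = 97.7143
r_1 = -21.4694 / 97.7143 = -0.220

-0.220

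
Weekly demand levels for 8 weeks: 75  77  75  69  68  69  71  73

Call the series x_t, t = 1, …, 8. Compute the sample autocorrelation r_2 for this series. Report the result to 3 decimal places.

-0.091

Mean x̄ = (75 + 77 + 75 + 69 + 68 + 69 + 71 + 73)/8 = 72.1250
Σ(x_t−x̄)(x_{t+2}−x̄) = (8.2656) + (-15.2344) + (-11.8594) + (9.7656) + (4.6406) + (-2.7344) = -7.1563
Denominator Σ(x_t−x̄)² = 78.8750
r_2 = -7.1563 / 78.8750 = -0.091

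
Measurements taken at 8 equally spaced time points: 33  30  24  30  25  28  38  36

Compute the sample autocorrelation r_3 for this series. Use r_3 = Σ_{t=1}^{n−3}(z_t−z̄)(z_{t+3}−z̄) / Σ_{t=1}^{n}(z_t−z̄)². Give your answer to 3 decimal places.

Mean z̄ = (33 + 30 + 24 + 30 + 25 + 28 + 38 + 36)/8 = 30.5000
Numerator Σ_{t=1}^{5}(z_t−z̄)(z_{t+3}−z̄) = -16.2500
Denominator Σ(z_t−z̄)² = 172.0000
r_3 = -16.2500 / 172.0000 = -0.094

-0.094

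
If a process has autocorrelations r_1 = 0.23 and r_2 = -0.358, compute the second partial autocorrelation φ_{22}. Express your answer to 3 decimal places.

-0.434

φ_{22} = (r_2 − r_1²) / (1 − r_1²)
r_1² = (0.23)² = 0.0529
Numerator = -0.358 − 0.0529 = -0.4109; denominator = 1 − 0.0529 = 0.9471
φ_{22} = -0.4109 / 0.9471 = -0.434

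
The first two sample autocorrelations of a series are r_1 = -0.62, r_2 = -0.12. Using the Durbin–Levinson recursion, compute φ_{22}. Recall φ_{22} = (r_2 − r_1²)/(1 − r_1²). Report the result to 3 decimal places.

-0.819

φ_{22} = (r_2 − r_1²) / (1 − r_1²)
r_1² = (-0.62)² = 0.3844
Numerator = -0.12 − 0.3844 = -0.5044; denominator = 1 − 0.3844 = 0.6156
φ_{22} = -0.5044 / 0.6156 = -0.819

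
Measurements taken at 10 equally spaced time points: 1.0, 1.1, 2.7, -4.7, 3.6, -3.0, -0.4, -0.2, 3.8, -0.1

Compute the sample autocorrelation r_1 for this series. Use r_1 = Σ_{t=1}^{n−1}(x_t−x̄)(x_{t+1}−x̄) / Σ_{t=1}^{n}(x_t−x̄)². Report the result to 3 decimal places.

-0.561

Mean x̄ = (1.0 + 1.1 + 2.7 − 4.7 + 3.6 − 3.0 − 0.4 − 0.2 + 3.8 − 0.1)/10 = 0.3800
Numerator Σ_{t=1}^{9}(x_t−x̄)(x_{t+1}−x̄) = -37.4464
Denominator Σ(x_t−x̄)² = 66.7560
r_1 = -37.4464 / 66.7560 = -0.561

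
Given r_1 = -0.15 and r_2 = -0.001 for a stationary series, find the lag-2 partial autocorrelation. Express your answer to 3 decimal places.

-0.024

φ_{22} = (r_2 − r_1²) / (1 − r_1²)
r_1² = (-0.15)² = 0.0225
Numerator = -0.001 − 0.0225 = -0.0235; denominator = 1 − 0.0225 = 0.9775
φ_{22} = -0.0235 / 0.9775 = -0.024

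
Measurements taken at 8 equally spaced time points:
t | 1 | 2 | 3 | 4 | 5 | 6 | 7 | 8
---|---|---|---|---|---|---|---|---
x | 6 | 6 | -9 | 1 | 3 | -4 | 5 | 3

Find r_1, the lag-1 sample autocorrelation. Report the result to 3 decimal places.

-0.231

Mean x̄ = (6 + 6 − 9 + 1 + 3 − 4 + 5 + 3)/8 = 1.3750
Deviations from mean: 4.6250, 4.6250, -10.3750, -0.3750, 1.6250, -5.3750, 3.6250, 1.6250
Σ(x_t−x̄)(x_{t+1}−x̄) = (21.3906) + (-47.9844) + (3.8906) + (-0.6094) + (-8.7344) + (-19.4844) + (5.8906) = -45.6406
Denominator Σ(x_t−x̄)² = 197.8750
r_1 = -45.6406 / 197.8750 = -0.231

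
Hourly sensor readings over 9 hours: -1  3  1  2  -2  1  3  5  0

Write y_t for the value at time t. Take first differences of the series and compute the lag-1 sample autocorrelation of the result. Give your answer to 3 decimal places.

-0.333

First differences Δy: 4, -2, 1, -4, 3, 2, 2, -5
Mean of differences = 0.1250
Numerator Σ(Δy_t−Δȳ)(Δy_{t+1}−Δȳ) = -26.2656
Denominator Σ(Δy_t−Δȳ)² = 78.8750
r_1(Δy) = -26.2656 / 78.8750 = -0.333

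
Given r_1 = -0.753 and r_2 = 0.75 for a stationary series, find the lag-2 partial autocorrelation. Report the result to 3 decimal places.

φ_{22} = (r_2 − r_1²) / (1 − r_1²)
r_1² = (-0.753)² = 0.567009
Numerator = 0.75 − 0.5670 = 0.1830; denominator = 1 − 0.5670 = 0.4330
φ_{22} = 0.1830 / 0.4330 = 0.423

0.423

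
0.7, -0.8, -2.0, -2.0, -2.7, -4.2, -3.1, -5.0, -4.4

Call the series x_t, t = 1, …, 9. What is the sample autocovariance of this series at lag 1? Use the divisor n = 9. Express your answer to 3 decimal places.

1.531

Mean x̄ = (0.7 − 0.8 − 2.0 − 2.0 − 2.7 − 4.2 − 3.1 − 5.0 − 4.4)/9 = -2.6111
Σ_{t=1}^{8}(x_t−x̄)(x_{t+1}−x̄) = 13.7821
γ_1 = 13.7821 / 9 = 1.531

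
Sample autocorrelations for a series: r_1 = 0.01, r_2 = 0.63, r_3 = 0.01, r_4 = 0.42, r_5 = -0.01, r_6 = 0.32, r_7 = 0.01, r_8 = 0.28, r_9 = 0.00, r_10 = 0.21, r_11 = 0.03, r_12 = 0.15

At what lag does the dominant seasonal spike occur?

The largest autocorrelation is r_2 = 0.63, with weaker echoes at lags 4 (0.42), 6 (0.32), 8 (0.28), 10 (0.21) and 12 (0.15); the remaining lags stay at or below 0.03.
The dominant spike at lag 2 indicates a seasonal period of 2.

2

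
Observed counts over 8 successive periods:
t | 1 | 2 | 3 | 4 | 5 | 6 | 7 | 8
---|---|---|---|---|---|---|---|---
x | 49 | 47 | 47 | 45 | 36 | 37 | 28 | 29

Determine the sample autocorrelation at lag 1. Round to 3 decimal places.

Mean x̄ = (49 + 47 + 47 + 45 + 36 + 37 + 28 + 29)/8 = 39.7500
Σ(x_t−x̄)(x_{t+1}−x̄) = (67.0625) + (52.5625) + (38.0625) + (-19.6875) + (10.3125) + (32.3125) + (126.3125) = 306.9375
Denominator Σ(x_t−x̄)² = 493.5000
r_1 = 306.9375 / 493.5000 = 0.622

0.622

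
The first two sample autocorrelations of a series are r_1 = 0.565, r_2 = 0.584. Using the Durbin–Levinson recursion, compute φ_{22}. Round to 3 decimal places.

0.389

φ_{22} = (r_2 − r_1²) / (1 − r_1²)
r_1² = (0.565)² = 0.319225
Numerator = 0.584 − 0.3192 = 0.2648; denominator = 1 − 0.3192 = 0.6808
φ_{22} = 0.2648 / 0.6808 = 0.389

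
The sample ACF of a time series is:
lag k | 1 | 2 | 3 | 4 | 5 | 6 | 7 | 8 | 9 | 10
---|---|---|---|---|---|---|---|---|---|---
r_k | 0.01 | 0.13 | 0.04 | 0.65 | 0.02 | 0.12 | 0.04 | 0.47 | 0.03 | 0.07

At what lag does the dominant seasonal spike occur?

The largest autocorrelation is r_4 = 0.65, with a weaker echo at lag 8 (0.47); the remaining lags stay at or below 0.13.
The dominant spike at lag 4 indicates a seasonal period of 4.

4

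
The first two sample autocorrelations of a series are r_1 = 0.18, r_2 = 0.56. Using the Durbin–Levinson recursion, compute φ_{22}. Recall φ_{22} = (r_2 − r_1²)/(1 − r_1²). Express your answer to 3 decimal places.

φ_{22} = (r_2 − r_1²) / (1 − r_1²)
r_1² = (0.18)² = 0.0324
Numerator = 0.56 − 0.0324 = 0.5276; denominator = 1 − 0.0324 = 0.9676
φ_{22} = 0.5276 / 0.9676 = 0.545

0.545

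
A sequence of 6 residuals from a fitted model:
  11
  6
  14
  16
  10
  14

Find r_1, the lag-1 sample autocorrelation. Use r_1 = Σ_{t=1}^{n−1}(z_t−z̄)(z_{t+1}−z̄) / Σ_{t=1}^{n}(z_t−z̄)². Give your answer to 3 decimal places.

Mean z̄ = (11 + 6 + 14 + 16 + 10 + 14)/6 = 11.8333
Deviations from mean: -0.8333, -5.8333, 2.1667, 4.1667, -1.8333, 2.1667
Σ(z_t−z̄)(z_{t+1}−z̄) = (4.8611) + (-12.6389) + (9.0278) + (-7.6389) + (-3.9722) = -10.3611
Denominator Σ(z_t−z̄)² = 64.8333
r_1 = -10.3611 / 64.8333 = -0.160

-0.160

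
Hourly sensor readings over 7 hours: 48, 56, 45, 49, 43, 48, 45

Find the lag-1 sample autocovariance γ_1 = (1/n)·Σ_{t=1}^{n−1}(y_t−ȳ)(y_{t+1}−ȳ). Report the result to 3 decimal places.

-4.542

Mean ȳ = (48 + 56 + 45 + 49 + 43 + 48 + 45)/7 = 47.7143
Deviations: 0.2857, 8.2857, -2.7143, 1.2857, -4.7143, 0.2857, -2.7143
Σ_{t=1}^{6}(y_t−ȳ)(y_{t+1}−ȳ) = -31.7959
γ_1 = -31.7959 / 7 = -4.542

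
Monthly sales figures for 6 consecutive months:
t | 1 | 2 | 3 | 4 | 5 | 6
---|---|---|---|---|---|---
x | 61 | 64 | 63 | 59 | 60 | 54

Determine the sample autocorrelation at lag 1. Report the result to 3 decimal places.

0.191

Mean x̄ = (61 + 64 + 63 + 59 + 60 + 54)/6 = 60.1667
Deviations from mean: 0.8333, 3.8333, 2.8333, -1.1667, -0.1667, -6.1667
Σ(x_t−x̄)(x_{t+1}−x̄) = (3.1944) + (10.8611) + (-3.3056) + (0.1944) + (1.0278) = 11.9722
Denominator Σ(x_t−x̄)² = 62.8333
r_1 = 11.9722 / 62.8333 = 0.191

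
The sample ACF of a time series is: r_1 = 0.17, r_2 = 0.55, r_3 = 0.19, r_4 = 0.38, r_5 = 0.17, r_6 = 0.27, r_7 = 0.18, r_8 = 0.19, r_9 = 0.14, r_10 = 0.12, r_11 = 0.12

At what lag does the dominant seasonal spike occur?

The largest autocorrelation is r_2 = 0.55, with weaker echoes at lags 4 (0.38) and 6 (0.27); the remaining lags stay at or below 0.19.
The dominant spike at lag 2 indicates a seasonal period of 2.

2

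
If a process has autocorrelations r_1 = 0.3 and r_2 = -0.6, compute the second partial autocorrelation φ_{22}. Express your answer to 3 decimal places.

-0.758

φ_{22} = (r_2 − r_1²) / (1 − r_1²)
r_1² = (0.3)² = 0.09
Numerator = -0.6 − 0.0900 = -0.6900; denominator = 1 − 0.0900 = 0.9100
φ_{22} = -0.6900 / 0.9100 = -0.758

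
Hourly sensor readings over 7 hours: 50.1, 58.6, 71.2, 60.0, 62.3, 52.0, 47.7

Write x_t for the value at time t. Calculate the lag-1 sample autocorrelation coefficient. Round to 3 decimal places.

0.206

Mean x̄ = (50.1 + 58.6 + 71.2 + 60.0 + 62.3 + 52.0 + 47.7)/7 = 57.4143
Deviations from mean: -7.3143, 1.1857, 13.7857, 2.5857, 4.8857, -5.4143, -9.7143
Σ(x_t−x̄)(x_{t+1}−x̄) = (-8.6727) + (16.3459) + (35.6459) + (12.6331) + (-26.4527) + (52.5959) = 82.0955
Denominator Σ(x_t−x̄)² = 399.1886
r_1 = 82.0955 / 399.1886 = 0.206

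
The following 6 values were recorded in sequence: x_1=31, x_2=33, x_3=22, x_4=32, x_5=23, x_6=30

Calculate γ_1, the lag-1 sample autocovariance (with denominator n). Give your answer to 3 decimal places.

Mean x̄ = (31 + 33 + 22 + 32 + 23 + 30)/6 = 28.5000
Σ_{t=1}^{5}(x_t−x̄)(x_{t+1}−x̄) = -68.2500
γ_1 = -68.2500 / 6 = -11.375

-11.375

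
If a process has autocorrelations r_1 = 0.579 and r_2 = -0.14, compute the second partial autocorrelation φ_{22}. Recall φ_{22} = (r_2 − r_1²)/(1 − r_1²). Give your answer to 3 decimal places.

-0.715

φ_{22} = (r_2 − r_1²) / (1 − r_1²)
r_1² = (0.579)² = 0.335241
Numerator = -0.14 − 0.3352 = -0.4752; denominator = 1 − 0.3352 = 0.6648
φ_{22} = -0.4752 / 0.6648 = -0.715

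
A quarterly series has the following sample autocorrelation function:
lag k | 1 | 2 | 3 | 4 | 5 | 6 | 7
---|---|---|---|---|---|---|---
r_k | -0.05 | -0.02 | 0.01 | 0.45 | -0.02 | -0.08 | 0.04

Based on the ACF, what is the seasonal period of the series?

4

The largest autocorrelation is r_4 = 0.45; the remaining lags stay at or below 0.04.
The dominant spike at lag 4 indicates a seasonal period of 4.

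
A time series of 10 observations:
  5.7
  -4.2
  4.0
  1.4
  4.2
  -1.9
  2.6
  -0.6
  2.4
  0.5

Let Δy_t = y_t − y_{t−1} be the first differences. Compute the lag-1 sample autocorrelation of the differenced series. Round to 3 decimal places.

First differences Δy: -9.9, 8.2, -2.6, 2.8, -6.1, 4.5, -3.2, 3.0, -1.9
Mean of differences = -0.5778
Numerator Σ(Δy_t−Δȳ)(Δy_{t+1}−Δȳ) = -180.5305
Denominator Σ(Δy_t−Δȳ)² = 257.1556
r_1(Δy) = -180.5305 / 257.1556 = -0.702

-0.702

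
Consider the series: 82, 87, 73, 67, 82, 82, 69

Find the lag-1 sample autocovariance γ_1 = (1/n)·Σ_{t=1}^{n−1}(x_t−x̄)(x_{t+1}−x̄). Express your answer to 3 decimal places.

Mean x̄ = (82 + 87 + 73 + 67 + 82 + 82 + 69)/7 = 77.4286
Σ_{t=1}^{6}(x_t−x̄)(x_{t+1}−x̄) = -17.7551
γ_1 = -17.7551 / 7 = -2.536

-2.536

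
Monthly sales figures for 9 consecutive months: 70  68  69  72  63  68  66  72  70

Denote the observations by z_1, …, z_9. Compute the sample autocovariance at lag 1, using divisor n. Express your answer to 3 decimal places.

-1.975

Mean z̄ = (70 + 68 + 69 + 72 + 63 + 68 + 66 + 72 + 70)/9 = 68.6667
Σ_{t=1}^{8}(z_t−z̄)(z_{t+1}−z̄) = -17.7778
γ_1 = -17.7778 / 9 = -1.975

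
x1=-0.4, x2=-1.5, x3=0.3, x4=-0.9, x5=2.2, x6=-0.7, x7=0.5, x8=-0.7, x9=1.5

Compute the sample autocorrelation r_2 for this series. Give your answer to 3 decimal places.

Mean x̄ = (-0.4 − 1.5 + 0.3 − 0.9 + 2.2 − 0.7 + 0.5 − 0.7 + 1.5)/9 = 0.0333
Numerator Σ_{t=1}^{7}(x_t−x̄)(x_{t+2}−x̄) = 4.8111
Denominator Σ(x_t−x̄)² = 11.6200
r_2 = 4.8111 / 11.6200 = 0.414

0.414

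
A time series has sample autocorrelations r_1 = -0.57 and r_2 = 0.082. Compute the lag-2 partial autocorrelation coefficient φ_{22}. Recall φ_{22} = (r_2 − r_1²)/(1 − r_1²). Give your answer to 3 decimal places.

φ_{22} = (r_2 − r_1²) / (1 − r_1²)
r_1² = (-0.57)² = 0.3249
Numerator = 0.082 − 0.3249 = -0.2429; denominator = 1 − 0.3249 = 0.6751
φ_{22} = -0.2429 / 0.6751 = -0.360

-0.360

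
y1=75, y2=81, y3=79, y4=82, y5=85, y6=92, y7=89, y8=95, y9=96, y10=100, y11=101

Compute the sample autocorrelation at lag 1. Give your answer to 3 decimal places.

0.675

Mean ȳ = (75 + 81 + 79 + 82 + 85 + 92 + 89 + 95 + 96 + 100 + 101)/11 = 88.6364
Numerator Σ_{t=1}^{10}(y_t−ȳ)(y_{t+1}−ȳ) = 528.1405
Denominator Σ(y_t−ȳ)² = 782.5455
r_1 = 528.1405 / 782.5455 = 0.675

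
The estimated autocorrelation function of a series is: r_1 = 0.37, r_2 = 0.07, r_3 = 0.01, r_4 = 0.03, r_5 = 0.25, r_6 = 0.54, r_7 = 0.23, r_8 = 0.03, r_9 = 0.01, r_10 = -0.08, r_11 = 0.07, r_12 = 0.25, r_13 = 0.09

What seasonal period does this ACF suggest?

6

The largest autocorrelation is r_6 = 0.54; the remaining lags stay at or below 0.37. The elevated value at lag 1 (0.37), dropping to 0.07 at lag 2, reflects decaying short-term dependence rather than seasonality.
The dominant spike at lag 6 indicates a seasonal period of 6.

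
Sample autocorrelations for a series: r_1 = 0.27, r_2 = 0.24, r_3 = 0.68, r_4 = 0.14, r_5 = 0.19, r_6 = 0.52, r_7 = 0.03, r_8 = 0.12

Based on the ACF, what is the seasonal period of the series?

3

The largest autocorrelation is r_3 = 0.68, with a weaker echo at lag 6 (0.52); the remaining lags stay at or below 0.27. The elevated value at lag 1 (0.27), dropping to 0.24 at lag 2, reflects decaying short-term dependence rather than seasonality.
The dominant spike at lag 3 indicates a seasonal period of 3.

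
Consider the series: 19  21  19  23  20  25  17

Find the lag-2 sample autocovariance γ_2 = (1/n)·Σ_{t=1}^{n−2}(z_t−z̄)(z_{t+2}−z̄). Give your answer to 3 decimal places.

2.458

Mean z̄ = (19 + 21 + 19 + 23 + 20 + 25 + 17)/7 = 20.5714
Σ_{t=1}^{5}(z_t−z̄)(z_{t+2}−z̄) = 17.2041
γ_2 = 17.2041 / 7 = 2.458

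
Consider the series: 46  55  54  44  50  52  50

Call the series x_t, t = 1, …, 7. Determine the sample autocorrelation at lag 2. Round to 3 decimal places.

-0.596

Mean x̄ = (46 + 55 + 54 + 44 + 50 + 52 + 50)/7 = 50.1429
Deviations from mean: -4.1429, 4.8571, 3.8571, -6.1429, -0.1429, 1.8571, -0.1429
Σ(x_t−x̄)(x_{t+2}−x̄) = (-15.9796) + (-29.8367) + (-0.5510) + (-11.4082) + (0.0204) = -57.7551
Denominator Σ(x_t−x̄)² = 96.8571
r_2 = -57.7551 / 96.8571 = -0.596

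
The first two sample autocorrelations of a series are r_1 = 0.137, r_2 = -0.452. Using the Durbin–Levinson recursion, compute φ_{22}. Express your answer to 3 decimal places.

φ_{22} = (r_2 − r_1²) / (1 − r_1²)
r_1² = (0.137)² = 0.018769
Numerator = -0.452 − 0.0188 = -0.4708; denominator = 1 − 0.0188 = 0.9812
φ_{22} = -0.4708 / 0.9812 = -0.480

-0.480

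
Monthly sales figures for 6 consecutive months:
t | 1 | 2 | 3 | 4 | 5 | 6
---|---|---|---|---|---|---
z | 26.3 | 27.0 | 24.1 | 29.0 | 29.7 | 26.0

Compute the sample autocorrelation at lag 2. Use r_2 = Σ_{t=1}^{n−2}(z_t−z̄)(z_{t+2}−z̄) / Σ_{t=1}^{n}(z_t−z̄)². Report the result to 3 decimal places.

Mean z̄ = (26.3 + 27.0 + 24.1 + 29.0 + 29.7 + 26.0)/6 = 27.0167
Σ(z_t−z̄)(z_{t+2}−z̄) = (2.0903) + (-0.0331) + (-7.8264) + (-2.0164) = -7.7856
Denominator Σ(z_t−z̄)² = 21.1883
r_2 = -7.7856 / 21.1883 = -0.367

-0.367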